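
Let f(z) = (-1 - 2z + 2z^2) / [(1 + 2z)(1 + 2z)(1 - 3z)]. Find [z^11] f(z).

The denominator gives the recurrence a_n = −a_(n−1) + 8a_(n−2) + 12a_(n−3) for n ≥ 3; the numerator fixes a_0 = -1, a_1 = -1, a_2 = -5.
Iterating: -1, -1, -5, -15, -37, -143, -333, -1255, -3125, -10911, -29149, -95639, so a_11 = -95639.

-95639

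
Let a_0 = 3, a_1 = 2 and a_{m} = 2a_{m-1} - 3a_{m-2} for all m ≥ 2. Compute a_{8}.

-5

The ordinary generating function has denominator 1 - 2z + 3z^2.
Iterating the recurrence: a_0,…,a_{8} = 3, 2, -5, -16, -17, 14, 79, 116, -5.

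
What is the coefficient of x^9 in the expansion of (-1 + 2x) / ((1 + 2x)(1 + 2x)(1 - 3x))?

The denominator gives the recurrence a_n = −a_(n−1) + 8a_(n−2) + 12a_(n−3) for n ≥ 3; the numerator fixes a_0 = -1, a_1 = 3, a_2 = -11.
Iterating: -1, 3, -11, 23, -75, 127, -451, 567, -2651, 1775, so a_9 = 1775.

1775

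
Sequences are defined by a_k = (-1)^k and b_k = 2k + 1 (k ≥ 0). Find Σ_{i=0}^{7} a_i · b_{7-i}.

8

This is [x^7] in the product of the two ordinary generating functions.
Σ = 1·15 − 1·13 + 1·11 − 1·9 + 1·7 − 1·5 + 1·3 − 1·1 = 8.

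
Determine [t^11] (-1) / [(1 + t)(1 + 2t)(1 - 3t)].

Partial fractions give a closed form: a_n = (1/4)·(-1)^n + (-4/5)·(-2)^n + (-9/20)·3^n.
At n = 11: a_11 = -78078.

-78078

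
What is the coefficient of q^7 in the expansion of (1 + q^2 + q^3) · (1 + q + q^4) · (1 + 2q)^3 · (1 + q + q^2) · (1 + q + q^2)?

333

(1 + q^2 + q^3) has coefficients 1,0,1,1 for degrees 0…3.
(1 + q + q^4) has coefficients 1,1,0,0,1,0,0,0 for degrees 0…7.
Multiplying by (1 + 2q)^3 gives running coefficients 1,7,18,20,9,6,12,8 for degrees 0…7.
Multiplying by (1 + q + q^2) gives running coefficients 1,8,26,45,47,35,27,26 for degrees 0…7.
Finally multiplying by (1 + q + q^2), the product of all factors after the first has coefficients 1,9,35,79,118,127,109,88 for degrees 0…7.
[q^7] = 1·88 + 1·127 + 1·118 = 333.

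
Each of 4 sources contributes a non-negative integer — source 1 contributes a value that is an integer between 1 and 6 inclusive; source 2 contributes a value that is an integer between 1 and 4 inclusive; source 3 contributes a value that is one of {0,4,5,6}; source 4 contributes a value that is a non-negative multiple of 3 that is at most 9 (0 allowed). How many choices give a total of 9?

The generating function for the choices is (x + x² + x³ + x⁴ + x⁵ + x⁶)·(x + x² + x³ + x⁴)·(1 + x⁴ + x⁵ + x⁶)·(1 + x³ + x⁶ + x⁹); the count is [x⁹].
(x + x² + x³ + x⁴ + x⁵ + x⁶) has coefficients 0,1,1,1,1,1,1 for degrees 0…6.
(x + x² + x³ + x⁴) has coefficients 0,1,1,1,1,0,0,0,0,0 for degrees 0…9.
Multiplying by (1 + x⁴ + x⁵ + x⁶) gives running coefficients 0,1,1,1,1,1,2,3,3,2 for degrees 0…9.
Finally multiplying by (1 + x³ + x⁶ + x⁹), the product of all factors after the first has coefficients 0,1,1,1,2,2,3,5,5,5 for degrees 0…9.
[x⁹] = 1·5 + 1·5 + 1·3 + 1·2 + 1·2 + 1·1 = 18.

18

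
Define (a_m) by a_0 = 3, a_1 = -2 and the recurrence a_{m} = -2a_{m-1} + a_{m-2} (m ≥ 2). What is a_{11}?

The ordinary generating function has denominator 1 + 2y - y^2.
Iterating the recurrence: a_0,…,a_{11} = 3, -2, 7, -16, 39, -94, 227, -548, 1323, -3194, 7711, -18616.

-18616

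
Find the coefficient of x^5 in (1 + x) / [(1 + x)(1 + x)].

-1

The denominator gives the recurrence a_n = −2a_(n−1) − a_(n−2) for n ≥ 2; the numerator fixes a_0 = 1, a_1 = -1.
Iterating: 1, -1, 1, -1, 1, -1, so a_5 = -1.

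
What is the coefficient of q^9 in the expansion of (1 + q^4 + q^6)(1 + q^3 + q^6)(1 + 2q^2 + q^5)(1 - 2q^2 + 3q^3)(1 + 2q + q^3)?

31

(1 + q^4 + q^6) has coefficients 1,0,0,0,1,0,1 for degrees 0…6.
(1 + q^3 + q^6) has coefficients 1,0,0,1,0,0,1,0,0,0 for degrees 0…9.
Multiplying by (1 + 2q^2 + q^5) gives running coefficients 1,0,2,1,0,3,1,0,3,0 for degrees 0…9.
Multiplying by (1 - 2q^2 + 3q^3) gives running coefficients 1,0,0,4,-4,7,4,-6,10,3 for degrees 0…9.
Finally multiplying by (1 + 2q + q^3), the product of all factors after the first has coefficients 1,2,0,5,4,-1,22,-2,5,27 for degrees 0…9.
[q^9] = 1·27 + 1·(-1) + 1·5 = 31.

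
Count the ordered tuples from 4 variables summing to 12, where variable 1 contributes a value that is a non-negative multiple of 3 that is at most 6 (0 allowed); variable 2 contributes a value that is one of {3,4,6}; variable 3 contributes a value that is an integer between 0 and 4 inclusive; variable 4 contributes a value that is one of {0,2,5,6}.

19

The generating function for the choices is (1 + t^3 + t^6)·(t^3 + t^4 + t^6)·(1 + t + t^2 + t^3 + t^4)·(1 + t^2 + t^5 + t^6); the count is [t^12].
(1 + t^3 + t^6) has coefficients 1,0,0,1,0,0,1 for degrees 0…6.
(t^3 + t^4 + t^6) has coefficients 0,0,0,1,1,0,1,0,0,0,0,0,0 for degrees 0…12.
Multiplying by (1 + t + t^2 + t^3 + t^4) gives running coefficients 0,0,0,1,2,2,3,3,2,1,1,0,0 for degrees 0…12.
Finally multiplying by (1 + t^2 + t^5 + t^6), the product of all factors after the first has coefficients 0,0,0,1,2,3,5,5,6,7,7,6,7 for degrees 0…12.
[t^12] = 1·7 + 1·7 + 1·5 = 19.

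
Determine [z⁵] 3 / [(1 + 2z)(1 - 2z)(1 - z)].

63

Partial fractions give a closed form: a_n = (1)·(-2)^n + (3)·2^n + (-1)·1^n.
At n = 5: a_5 = 63.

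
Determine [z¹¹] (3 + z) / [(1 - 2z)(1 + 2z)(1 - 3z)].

Partial fractions give a closed form: a_n = (-7/2)·2^n + (1/2)·(-2)^n + (6)·3^n.
At n = 11: a_11 = 1054690.

1054690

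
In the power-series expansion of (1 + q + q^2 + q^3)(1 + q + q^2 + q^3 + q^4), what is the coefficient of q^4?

4

(1 + q + q^2 + q^3) has coefficients 1,1,1,1 for degrees 0…3.
(1 + q + q^2 + q^3 + q^4) has coefficients 1,1,1,1,1 for degrees 0…4.
[q^4] = 1·1 + 1·1 + 1·1 + 1·1 = 4.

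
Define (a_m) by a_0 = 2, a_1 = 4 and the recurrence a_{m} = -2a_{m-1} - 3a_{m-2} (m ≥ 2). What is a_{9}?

The ordinary generating function has denominator 1 + 2q + 3q^2.
Iterating the recurrence: a_0,…,a_{9} = 2, 4, -14, 16, 10, -68, 106, -8, -302, 628.

628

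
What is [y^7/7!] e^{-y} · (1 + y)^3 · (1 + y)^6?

-14050

The EGF product rule gives c_7 = Σ_{k_1+k_2+k_3=7} C(7; k_1,k_2,k_3) · ∏ g_i(k_i), where e^{-y} gives (-1)^k; (1+y)^3 gives the falling factorial (3)_k; (1+y)^6 gives the falling factorial (6)_k.
g_1(k) for k = 0…7: 1, -1, 1, -1, 1, -1, 1, -1.
g_2(k) for k = 0…7: 1, 3, 6, 6, 0, 0, 0, 0.
g_3(k) for k = 0…7: 1, 6, 30, 120, 360, 720, 720, 0.
First combine the last two factors: h(k) = Σ_j C(k,j)·g_2(j)·g_3(k−j) for k = 0…7: 1, 9, 72, 504, 3024, 15120, 60480, 181440.
c_7 = Σ_k C(7,k)·g_1(k)·h(7−k) = 1·1·181440 + 7·(-1)·60480 + 21·1·15120 + 35·(-1)·3024 + 35·1·504 + 21·(-1)·72 + 7·1·9 + 1·(-1)·1 = 181440 − 423360 + 317520 − 105840 + 17640 − 1512 + 63 − 1 = -14050.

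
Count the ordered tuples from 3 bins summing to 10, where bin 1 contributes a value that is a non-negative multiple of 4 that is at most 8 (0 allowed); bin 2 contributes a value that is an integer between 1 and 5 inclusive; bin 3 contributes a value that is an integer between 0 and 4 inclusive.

The generating function for the choices is (1 + q⁴ + q⁸)·(q + q² + q³ + q⁴ + q⁵)·(1 + q + q² + q³ + q⁴); the count is [q¹⁰].
(1 + q⁴ + q⁸) has coefficients 1,0,0,0,1,0,0,0,1 for degrees 0…8.
(q + q² + q³ + q⁴ + q⁵) has coefficients 0,1,1,1,1,1,0,0,0,0,0 for degrees 0…10.
Finally multiplying by (1 + q + q² + q³ + q⁴), the product of all factors after the first has coefficients 0,1,2,3,4,5,4,3,2,1,0 for degrees 0…10.
[q¹⁰] = 1·0 + 1·4 + 1·2 = 6.

6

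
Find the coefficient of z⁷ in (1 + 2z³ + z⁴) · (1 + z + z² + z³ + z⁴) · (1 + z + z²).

(1 + 2z³ + z⁴) has coefficients 1,0,0,2,1 for degrees 0…4.
(1 + z + z² + z³ + z⁴) has coefficients 1,1,1,1,1,0,0,0 for degrees 0…7.
Finally multiplying by (1 + z + z²), the product of all factors after the first has coefficients 1,2,3,3,3,2,1,0 for degrees 0…7.
[z⁷] = 1·0 + 2·3 + 1·3 = 9.

9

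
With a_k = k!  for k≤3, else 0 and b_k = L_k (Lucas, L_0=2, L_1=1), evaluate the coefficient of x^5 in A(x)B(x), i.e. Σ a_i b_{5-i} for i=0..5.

44

The convolution is the t^5 coefficient of A(t)B(t).
Σ = 1·11 + 1·7 + 2·4 + 6·3 + 0·1 + 0·2 = 44.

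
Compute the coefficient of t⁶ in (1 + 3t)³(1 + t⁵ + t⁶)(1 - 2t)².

(1 + 3t)³ has coefficients 1,9,27,27 for degrees 0…3.
(1 + t⁵ + t⁶) has coefficients 1,0,0,0,0,1,1 for degrees 0…6.
Finally multiplying by (1 - 2t)², the product of all factors after the first has coefficients 1,-4,4,0,0,1,-3 for degrees 0…6.
[t⁶] = 1·(-3) + 9·1 + 27·0 + 27·0 = 6.

6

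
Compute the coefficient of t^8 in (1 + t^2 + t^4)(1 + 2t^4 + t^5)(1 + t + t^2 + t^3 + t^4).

(1 + t^2 + t^4) has coefficients 1,0,1,0,1 for degrees 0…4.
(1 + 2t^4 + t^5) has coefficients 1,0,0,0,2,1,0,0,0 for degrees 0…8.
Finally multiplying by (1 + t + t^2 + t^3 + t^4), the product of all factors after the first has coefficients 1,1,1,1,3,3,3,3,3 for degrees 0…8.
[t^8] = 1·3 + 1·3 + 1·3 = 9.

9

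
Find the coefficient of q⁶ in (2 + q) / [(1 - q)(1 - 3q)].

Partial fractions give a closed form: a_n = (-3/2)·1^n + (7/2)·3^n.
At n = 6: a_6 = 2550.

2550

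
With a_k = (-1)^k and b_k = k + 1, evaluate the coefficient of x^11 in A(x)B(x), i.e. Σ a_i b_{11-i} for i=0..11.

This is [x^11] in the product of the two ordinary generating functions.
Σ = 1·12 − 1·11 + 1·10 − 1·9 + 1·8 − 1·7 + 1·6 − 1·5 + 1·4 − 1·3 + 1·2 − 1·1 = 6.

6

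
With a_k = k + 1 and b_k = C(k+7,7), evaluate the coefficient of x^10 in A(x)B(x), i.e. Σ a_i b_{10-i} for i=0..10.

The convolution is the t^10 coefficient of A(t)B(t).
Σ = 1·19448 + 2·11440 + 3·6435 + 4·3432 + 5·1716 + 6·792 + 7·330 + 8·120 + 9·36 + 10·8 + 11·1 = 92378.

92378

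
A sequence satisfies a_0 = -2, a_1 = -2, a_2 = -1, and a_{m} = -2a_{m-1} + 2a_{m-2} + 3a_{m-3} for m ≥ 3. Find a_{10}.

The ordinary generating function has denominator 1 + 2z - 2z^2 - 3z^3.
Iterating the recurrence: a_0,…,a_{10} = -2, -2, -1, -8, 8, -35, 62, -170, 359, -872, 1952.

1952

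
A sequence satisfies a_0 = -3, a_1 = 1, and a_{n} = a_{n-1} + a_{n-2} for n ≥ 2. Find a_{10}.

The ordinary generating function has denominator 1 - z - z^2.
Iterating the recurrence: a_0,…,a_{10} = -3, 1, -2, -1, -3, -4, -7, -11, -18, -29, -47.

-47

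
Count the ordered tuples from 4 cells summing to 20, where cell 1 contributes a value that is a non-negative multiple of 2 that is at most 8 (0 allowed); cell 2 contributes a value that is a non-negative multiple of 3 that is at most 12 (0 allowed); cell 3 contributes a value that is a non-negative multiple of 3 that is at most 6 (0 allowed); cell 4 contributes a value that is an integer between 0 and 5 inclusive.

The generating function for the choices is (1 + z² + z⁴ + z⁶ + z⁸)·(1 + z³ + z⁶ + z⁹ + z¹²)·(1 + z³ + z⁶)·(1 + z + z² + z³ + z⁴ + z⁵); the count is [z²⁰].
(1 + z² + z⁴ + z⁶ + z⁸) has coefficients 1,0,1,0,1,0,1,0,1 for degrees 0…8.
(1 + z³ + z⁶ + z⁹ + z¹²) has coefficients 1,0,0,1,0,0,1,0,0,1,0,0,1,0,0,0,0,0,0,0,0 for degrees 0…20.
Multiplying by (1 + z³ + z⁶) gives running coefficients 1,0,0,2,0,0,3,0,0,3,0,0,3,0,0,2,0,0,1,0,0 for degrees 0…20.
Finally multiplying by (1 + z + z² + z³ + z⁴ + z⁵), the product of all factors after the first has coefficients 1,1,1,3,3,3,5,5,5,6,6,6,6,6,6,5,5,5,3,3,3 for degrees 0…20.
[z²⁰] = 1·3 + 1·3 + 1·5 + 1·6 + 1·6 = 23.

23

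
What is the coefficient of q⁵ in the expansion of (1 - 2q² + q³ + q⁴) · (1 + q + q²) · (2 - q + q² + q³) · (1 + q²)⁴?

(1 - 2q² + q³ + q⁴) has coefficients 1,0,-2,1,1 for degrees 0…4.
(1 + q + q²) has coefficients 1,1,1,0,0,0 for degrees 0…5.
Multiplying by (2 - q + q² + q³) gives running coefficients 2,1,2,1,2,1 for degrees 0…5.
Finally multiplying by (1 + q²)⁴, the product of all factors after the first has coefficients 2,1,10,5,22,11 for degrees 0…5.
[q⁵] = 1·11 − 2·5 + 1·10 + 1·1 = 12.

12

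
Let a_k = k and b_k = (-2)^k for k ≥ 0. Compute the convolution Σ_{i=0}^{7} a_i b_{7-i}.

31

This is [x^7] in the product of the two ordinary generating functions.
Σ = 0·(-128) + 1·64 + 2·(-32) + 3·16 + 4·(-8) + 5·4 + 6·(-2) + 7·1 = 31.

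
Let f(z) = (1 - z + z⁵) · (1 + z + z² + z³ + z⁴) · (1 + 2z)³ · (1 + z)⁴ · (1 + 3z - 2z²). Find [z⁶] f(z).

(1 - z + z⁵) has coefficients 1,-1,0,0,0,1 for degrees 0…5.
(1 + z + z² + z³ + z⁴) has coefficients 1,1,1,1,1,0,0 for degrees 0…6.
Multiplying by (1 + 2z)³ gives running coefficients 1,7,19,27,27,26,20 for degrees 0…6.
Multiplying by (1 + z)⁴ gives running coefficients 1,11,53,149,278,379,413 for degrees 0…6.
Finally multiplying by (1 + 3z - 2z²), the product of all factors after the first has coefficients 1,14,84,286,619,915,994 for degrees 0…6.
[z⁶] = 1·994 − 1·915 + 1·14 = 93.

93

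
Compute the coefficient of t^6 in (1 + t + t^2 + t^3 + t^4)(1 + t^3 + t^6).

(1 + t + t^2 + t^3 + t^4) has coefficients 1,1,1,1,1 for degrees 0…4.
(1 + t^3 + t^6) has coefficients 1,0,0,1,0,0,1 for degrees 0…6.
[t^6] = 1·1 + 1·0 + 1·0 + 1·1 + 1·0 = 2.

2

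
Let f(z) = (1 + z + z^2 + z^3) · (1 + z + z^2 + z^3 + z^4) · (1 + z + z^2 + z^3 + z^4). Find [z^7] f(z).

(1 + z + z^2 + z^3) has coefficients 1,1,1,1 for degrees 0…3.
(1 + z + z^2 + z^3 + z^4) has coefficients 1,1,1,1,1,0,0,0 for degrees 0…7.
Finally multiplying by (1 + z + z^2 + z^3 + z^4), the product of all factors after the first has coefficients 1,2,3,4,5,4,3,2 for degrees 0…7.
[z^7] = 1·2 + 1·3 + 1·4 + 1·5 = 14.

14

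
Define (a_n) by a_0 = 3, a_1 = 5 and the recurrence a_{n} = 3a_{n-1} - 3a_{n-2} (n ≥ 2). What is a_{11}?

The ordinary generating function has denominator 1 - 3x + 3x^2.
Iterating the recurrence: a_0,…,a_{11} = 3, 5, 6, 3, -9, -36, -81, -135, -162, -81, 243, 972.

972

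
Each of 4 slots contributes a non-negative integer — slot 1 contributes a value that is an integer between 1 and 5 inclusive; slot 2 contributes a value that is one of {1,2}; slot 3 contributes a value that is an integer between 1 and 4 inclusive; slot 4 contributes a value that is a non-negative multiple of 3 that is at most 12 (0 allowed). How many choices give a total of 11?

13

The generating function for the choices is (z + z² + z³ + z⁴ + z⁵)·(z + z²)·(z + z² + z³ + z⁴)·(1 + z³ + z⁶ + z⁹ + z¹²); the count is [z¹¹].
(z + z² + z³ + z⁴ + z⁵) has coefficients 0,1,1,1,1,1 for degrees 0…5.
(z + z²) has coefficients 0,1,1,0,0,0,0,0,0,0,0,0 for degrees 0…11.
Multiplying by (z + z² + z³ + z⁴) gives running coefficients 0,0,1,2,2,2,1,0,0,0,0,0 for degrees 0…11.
Finally multiplying by (1 + z³ + z⁶ + z⁹ + z¹²), the product of all factors after the first has coefficients 0,0,1,2,2,3,3,2,3,3,2,3 for degrees 0…11.
[z¹¹] = 1·2 + 1·3 + 1·3 + 1·2 + 1·3 = 13.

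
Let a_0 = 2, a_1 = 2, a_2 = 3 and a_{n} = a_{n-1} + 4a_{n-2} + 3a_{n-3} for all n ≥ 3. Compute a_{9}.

6737

The ordinary generating function has denominator 1 - t - 4t^2 - 3t^3.
Iterating the recurrence: a_0,…,a_{9} = 2, 2, 3, 17, 35, 112, 303, 856, 2404, 6737.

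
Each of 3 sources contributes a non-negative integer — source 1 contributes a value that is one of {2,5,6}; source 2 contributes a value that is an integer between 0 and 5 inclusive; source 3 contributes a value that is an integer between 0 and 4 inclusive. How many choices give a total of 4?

The generating function for the choices is (z² + z⁵ + z⁶)·(1 + z + z² + z³ + z⁴ + z⁵)·(1 + z + z² + z³ + z⁴); the count is [z⁴].
(z² + z⁵ + z⁶) has coefficients 0,0,1,0,0 for degrees 0…4.
(1 + z + z² + z³ + z⁴ + z⁵) has coefficients 1,1,1,1,1 for degrees 0…4.
Finally multiplying by (1 + z + z² + z³ + z⁴), the product of all factors after the first has coefficients 1,2,3,4,5 for degrees 0…4.
[z⁴] = 1·3 = 3.

3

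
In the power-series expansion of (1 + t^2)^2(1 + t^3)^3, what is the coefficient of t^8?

6

(1 + t^2)^2 has coefficients 1,0,2,0,1 for degrees 0…4.
(1 + t^3)^3 has coefficients 1,0,0,3,0,0,3,0,0 for degrees 0…8.
[t^8] = 1·0 + 2·3 + 1·0 = 6.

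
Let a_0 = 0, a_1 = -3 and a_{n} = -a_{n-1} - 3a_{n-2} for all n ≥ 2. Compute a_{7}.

The ordinary generating function has denominator 1 + z + 3z^2.
Iterating the recurrence: a_0,…,a_{7} = 0, -3, 3, 6, -15, -3, 48, -39.

-39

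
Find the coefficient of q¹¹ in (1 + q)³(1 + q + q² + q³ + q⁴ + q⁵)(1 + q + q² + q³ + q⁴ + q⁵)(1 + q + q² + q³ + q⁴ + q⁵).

(1 + q)³ has coefficients 1,3,3,1 for degrees 0…3.
(1 + q + q² + q³ + q⁴ + q⁵) has coefficients 1,1,1,1,1,1,0,0,0,0,0,0 for degrees 0…11.
Multiplying by (1 + q + q² + q³ + q⁴ + q⁵) gives running coefficients 1,2,3,4,5,6,5,4,3,2,1,0 for degrees 0…11.
Finally multiplying by (1 + q + q² + q³ + q⁴ + q⁵), the product of all factors after the first has coefficients 1,3,6,10,15,21,25,27,27,25,21,15 for degrees 0…11.
[q¹¹] = 1·15 + 3·21 + 3·25 + 1·27 = 180.

180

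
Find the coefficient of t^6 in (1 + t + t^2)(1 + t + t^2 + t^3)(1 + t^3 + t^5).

(1 + t + t^2) has coefficients 1,1,1 for degrees 0…2.
(1 + t + t^2 + t^3) has coefficients 1,1,1,1,0,0,0 for degrees 0…6.
Finally multiplying by (1 + t^3 + t^5), the product of all factors after the first has coefficients 1,1,1,2,1,2,2 for degrees 0…6.
[t^6] = 1·2 + 1·2 + 1·1 = 5.

5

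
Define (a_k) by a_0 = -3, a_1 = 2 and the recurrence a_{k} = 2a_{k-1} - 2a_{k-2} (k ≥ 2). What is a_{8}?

-48

The ordinary generating function has denominator 1 - 2q + 2q^2.
Iterating the recurrence: a_0,…,a_{8} = -3, 2, 10, 16, 12, -8, -40, -64, -48.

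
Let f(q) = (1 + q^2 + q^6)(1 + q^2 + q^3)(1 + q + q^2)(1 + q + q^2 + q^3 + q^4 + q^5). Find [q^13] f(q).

(1 + q^2 + q^6) has coefficients 1,0,1,0,0,0,1 for degrees 0…6.
(1 + q^2 + q^3) has coefficients 1,0,1,1,0,0,0,0,0,0,0,0,0,0 for degrees 0…13.
Multiplying by (1 + q + q^2) gives running coefficients 1,1,2,2,2,1,0,0,0,0,0,0,0,0 for degrees 0…13.
Finally multiplying by (1 + q + q^2 + q^3 + q^4 + q^5), the product of all factors after the first has coefficients 1,2,4,6,8,9,8,7,5,3,1,0,0,0 for degrees 0…13.
[q^13] = 1·0 + 1·0 + 1·7 = 7.

7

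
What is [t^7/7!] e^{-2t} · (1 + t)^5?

-1248

The EGF product rule gives c_7 = Σ_{k_1+k_2=7} C(7; k_1,k_2) · ∏ g_i(k_i), where e^{-2t} gives (-2)^k; (1+t)^5 gives the falling factorial (5)_k.
g_1(k) for k = 0…7: 1, -2, 4, -8, 16, -32, 64, -128.
g_2(k) for k = 0…7: 1, 5, 20, 60, 120, 120, 0, 0.
c_7 = Σ_k C(7,k)·g_1(k)·g_2(7−k) = 21·4·120 + 35·(-8)·120 + 35·16·60 + 21·(-32)·20 + 7·64·5 + 1·(-128)·1 = 10080 − 33600 + 33600 − 13440 + 2240 − 128 = -1248.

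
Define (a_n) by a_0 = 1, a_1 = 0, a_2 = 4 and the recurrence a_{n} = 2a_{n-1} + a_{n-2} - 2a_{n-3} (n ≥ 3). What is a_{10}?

The ordinary generating function has denominator 1 - 2t - t^2 + 2t^3.
Iterating the recurrence: a_0,…,a_{10} = 1, 0, 4, 6, 16, 30, 64, 126, 256, 510, 1024.

1024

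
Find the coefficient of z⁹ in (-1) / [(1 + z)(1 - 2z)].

-341

The denominator gives the recurrence a_n = a_(n−1) + 2a_(n−2) for n ≥ 3; the numerator fixes a_0 = -1, a_1 = -1, a_2 = -3.
Iterating: -1, -1, -3, -5, -11, -21, -43, -85, -171, -341, so a_9 = -341.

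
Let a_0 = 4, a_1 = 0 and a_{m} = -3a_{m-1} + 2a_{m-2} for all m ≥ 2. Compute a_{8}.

14104

The ordinary generating function has denominator 1 + 3q - 2q^2.
Iterating the recurrence: a_0,…,a_{8} = 4, 0, 8, -24, 88, -312, 1112, -3960, 14104.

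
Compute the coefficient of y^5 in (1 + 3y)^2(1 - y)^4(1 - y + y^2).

(1 + 3y)^2 has coefficients 1,6,9 for degrees 0…2.
(1 - y)^4 has coefficients 1,-4,6,-4,1,0 for degrees 0…5.
Finally multiplying by (1 - y + y^2), the product of all factors after the first has coefficients 1,-5,11,-14,11,-5 for degrees 0…5.
[y^5] = 1·(-5) + 6·11 + 9·(-14) = -65.

-65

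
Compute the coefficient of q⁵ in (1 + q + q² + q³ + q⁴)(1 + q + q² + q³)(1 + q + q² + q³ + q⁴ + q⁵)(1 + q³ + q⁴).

(1 + q + q² + q³ + q⁴) has coefficients 1,1,1,1,1 for degrees 0…4.
(1 + q + q² + q³) has coefficients 1,1,1,1,0,0 for degrees 0…5.
Multiplying by (1 + q + q² + q³ + q⁴ + q⁵) gives running coefficients 1,2,3,4,4,4 for degrees 0…5.
Finally multiplying by (1 + q³ + q⁴), the product of all factors after the first has coefficients 1,2,3,5,7,9 for degrees 0…5.
[q⁵] = 1·9 + 1·7 + 1·5 + 1·3 + 1·2 = 26.

26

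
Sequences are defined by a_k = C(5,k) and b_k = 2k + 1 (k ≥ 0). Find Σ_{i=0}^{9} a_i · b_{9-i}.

This is [x^9] in the product of the two ordinary generating functions.
Σ = 1·19 + 5·17 + 10·15 + 10·13 + 5·11 + 1·9 + 0·7 + 0·5 + 0·3 + 0·1 = 448.

448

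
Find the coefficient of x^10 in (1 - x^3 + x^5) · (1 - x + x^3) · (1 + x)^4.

4

(1 - x^3 + x^5) has coefficients 1,0,0,-1,0,1 for degrees 0…5.
(1 - x + x^3) has coefficients 1,-1,0,1,0,0,0,0,0,0,0 for degrees 0…10.
Finally multiplying by (1 + x)^4, the product of all factors after the first has coefficients 1,3,2,-1,1,5,4,1,0,0,0 for degrees 0…10.
[x^10] = 1·0 − 1·1 + 1·5 = 4.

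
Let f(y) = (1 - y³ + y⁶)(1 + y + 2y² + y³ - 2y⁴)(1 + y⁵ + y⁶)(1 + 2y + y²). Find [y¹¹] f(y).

(1 - y³ + y⁶) has coefficients 1,0,0,-1,0,0,1 for degrees 0…6.
(1 + y + 2y² + y³ - 2y⁴) has coefficients 1,1,2,1,-2,0,0,0,0,0,0,0 for degrees 0…11.
Multiplying by (1 + y⁵ + y⁶) gives running coefficients 1,1,2,1,-2,1,2,3,3,-1,-2,0 for degrees 0…11.
Finally multiplying by (1 + 2y + y²), the product of all factors after the first has coefficients 1,3,5,6,2,-2,2,8,11,8,-1,-5 for degrees 0…11.
[y¹¹] = 1·(-5) − 1·11 + 1·(-2) = -18.

-18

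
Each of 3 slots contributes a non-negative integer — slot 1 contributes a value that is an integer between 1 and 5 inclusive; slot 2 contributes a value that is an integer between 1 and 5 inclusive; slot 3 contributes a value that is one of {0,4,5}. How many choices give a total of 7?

7

The generating function for the choices is (y + y² + y³ + y⁴ + y⁵)·(y + y² + y³ + y⁴ + y⁵)·(1 + y⁴ + y⁵); the count is [y⁷].
(y + y² + y³ + y⁴ + y⁵) has coefficients 0,1,1,1,1,1 for degrees 0…5.
(y + y² + y³ + y⁴ + y⁵) has coefficients 0,1,1,1,1,1,0,0 for degrees 0…7.
Finally multiplying by (1 + y⁴ + y⁵), the product of all factors after the first has coefficients 0,1,1,1,1,2,2,2 for degrees 0…7.
[y⁷] = 1·2 + 1·2 + 1·1 + 1·1 + 1·1 = 7.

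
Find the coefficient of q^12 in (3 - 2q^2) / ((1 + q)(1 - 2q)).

6827

The denominator gives the recurrence a_n = a_(n−1) + 2a_(n−2) for n ≥ 3; the numerator fixes a_0 = 3, a_1 = 3, a_2 = 7.
Iterating: 3, 3, 7, 13, 27, 53, 107, 213, 427, 853, 1707, 3413, 6827, so a_12 = 6827.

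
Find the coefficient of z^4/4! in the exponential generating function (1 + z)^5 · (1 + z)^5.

The EGF product rule gives c_4 = Σ_{k_1+k_2=4} C(4; k_1,k_2) · ∏ g_i(k_i), where (1+z)^5 gives the falling factorial (5)_k; (1+z)^5 gives the falling factorial (5)_k.
g_1(k) for k = 0…4: 1, 5, 20, 60, 120.
g_2(k) for k = 0…4: 1, 5, 20, 60, 120.
c_4 = Σ_k C(4,k)·g_1(k)·g_2(4−k) = 1·1·120 + 4·5·60 + 6·20·20 + 4·60·5 + 1·120·1 = 120 + 1200 + 2400 + 1200 + 120 = 5040.

5040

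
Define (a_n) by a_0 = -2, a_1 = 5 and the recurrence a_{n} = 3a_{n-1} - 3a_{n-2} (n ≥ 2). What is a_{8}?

-567

The ordinary generating function has denominator 1 - 3x + 3x^2.
Iterating the recurrence: a_0,…,a_{8} = -2, 5, 21, 48, 81, 99, 54, -135, -567.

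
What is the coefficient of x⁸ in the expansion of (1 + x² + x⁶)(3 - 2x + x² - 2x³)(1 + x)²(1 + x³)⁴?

2

(1 + x² + x⁶) has coefficients 1,0,1,0,0,0,1 for degrees 0…6.
(3 - 2x + x² - 2x³) has coefficients 3,-2,1,-2,0,0,0,0,0 for degrees 0…8.
Multiplying by (1 + x)² gives running coefficients 3,4,0,-2,-3,-2,0,0,0 for degrees 0…8.
Finally multiplying by (1 + x³)⁴, the product of all factors after the first has coefficients 3,4,0,10,13,-2,10,12,-8 for degrees 0…8.
[x⁸] = 1·(-8) + 1·10 + 1·0 = 2.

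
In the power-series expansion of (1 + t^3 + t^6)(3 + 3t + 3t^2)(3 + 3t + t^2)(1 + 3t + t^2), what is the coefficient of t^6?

105

(1 + t^3 + t^6) has coefficients 1,0,0,1,0,0,1 for degrees 0…6.
(3 + 3t + 3t^2) has coefficients 3,3,3,0,0,0,0 for degrees 0…6.
Multiplying by (3 + 3t + t^2) gives running coefficients 9,18,21,12,3,0,0 for degrees 0…6.
Finally multiplying by (1 + 3t + t^2), the product of all factors after the first has coefficients 9,45,84,93,60,21,3 for degrees 0…6.
[t^6] = 1·3 + 1·93 + 1·9 = 105.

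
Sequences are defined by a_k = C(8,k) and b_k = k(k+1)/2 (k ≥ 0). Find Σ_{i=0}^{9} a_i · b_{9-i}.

4096

The convolution is the x^9 coefficient of A(x)B(x).
Σ = 1·45 + 8·36 + 28·28 + 56·21 + 70·15 + 56·10 + 28·6 + 8·3 + 1·1 + 0·0 = 4096.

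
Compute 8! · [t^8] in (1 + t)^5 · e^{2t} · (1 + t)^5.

The EGF product rule gives c_8 = Σ_{k_1+k_2+k_3=8} C(8; k_1,k_2,k_3) · ∏ g_i(k_i), where (1+t)^5 gives the falling factorial (5)_k; e^{2t} gives (2)^k; (1+t)^5 gives the falling factorial (5)_k.
g_1(k) for k = 0…8: 1, 5, 20, 60, 120, 120, 0, 0, 0.
g_2(k) for k = 0…8: 1, 2, 4, 8, 16, 32, 64, 128, 256.
g_3(k) for k = 0…8: 1, 5, 20, 60, 120, 120, 0, 0, 0.
First combine the last two factors: h(k) = Σ_j C(k,j)·g_2(j)·g_3(k−j) for k = 0…8: 1, 7, 44, 248, 1256, 5752, 24064, 93088, 336896.
c_8 = Σ_k C(8,k)·g_1(k)·h(8−k) = 1·1·336896 + 8·5·93088 + 28·20·24064 + 56·60·5752 + 70·120·1256 + 56·120·248 = 336896 + 3723520 + 13475840 + 19326720 + 10550400 + 1666560 = 49079936.

49079936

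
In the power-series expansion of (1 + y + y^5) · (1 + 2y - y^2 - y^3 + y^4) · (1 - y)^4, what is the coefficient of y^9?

(1 + y + y^5) has coefficients 1,1,0,0,0,1 for degrees 0…5.
(1 + 2y - y^2 - y^3 + y^4) has coefficients 1,2,-1,-1,1,0,0,0,0,0 for degrees 0…9.
Finally multiplying by (1 - y)^4, the product of all factors after the first has coefficients 1,-2,-3,11,-8,-4,9,-5,1,0 for degrees 0…9.
[y^9] = 1·0 + 1·1 + 1·(-8) = -7.

-7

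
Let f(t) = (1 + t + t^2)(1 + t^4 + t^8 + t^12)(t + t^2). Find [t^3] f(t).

2

(1 + t + t^2) has coefficients 1,1,1 for degrees 0…2.
(1 + t^4 + t^8 + t^12) has coefficients 1,0,0,0 for degrees 0…3.
Finally multiplying by (t + t^2), the product of all factors after the first has coefficients 0,1,1,0 for degrees 0…3.
[t^3] = 1·0 + 1·1 + 1·1 = 2.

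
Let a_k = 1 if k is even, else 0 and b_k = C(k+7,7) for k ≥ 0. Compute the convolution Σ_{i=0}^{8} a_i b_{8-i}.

8518

This is [x^8] in the product of the two ordinary generating functions.
Σ = 1·6435 + 0·3432 + 1·1716 + 0·792 + 1·330 + 0·120 + 1·36 + 0·8 + 1·1 = 8518.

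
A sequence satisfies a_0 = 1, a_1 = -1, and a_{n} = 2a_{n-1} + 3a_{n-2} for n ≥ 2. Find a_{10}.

1

The ordinary generating function has denominator 1 - 2q - 3q^2.
Iterating the recurrence: a_0,…,a_{10} = 1, -1, 1, -1, 1, -1, 1, -1, 1, -1, 1.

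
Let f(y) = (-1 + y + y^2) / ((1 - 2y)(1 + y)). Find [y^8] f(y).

-43

The denominator gives the recurrence a_n = a_(n−1) + 2a_(n−2) for n ≥ 3; the numerator fixes a_0 = -1, a_1 = 0, a_2 = -1.
Iterating: -1, 0, -1, -1, -3, -5, -11, -21, -43, so a_8 = -43.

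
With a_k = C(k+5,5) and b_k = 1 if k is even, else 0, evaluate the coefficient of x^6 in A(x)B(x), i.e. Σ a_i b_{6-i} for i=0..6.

610

The convolution is the t^6 coefficient of A(t)B(t).
Σ = 1·1 + 6·0 + 21·1 + 56·0 + 126·1 + 252·0 + 462·1 = 610.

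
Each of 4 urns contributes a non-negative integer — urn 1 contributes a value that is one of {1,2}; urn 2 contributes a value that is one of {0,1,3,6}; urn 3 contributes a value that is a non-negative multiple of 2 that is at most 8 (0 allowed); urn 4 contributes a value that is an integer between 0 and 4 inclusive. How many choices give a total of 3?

5

The generating function for the choices is (x + x²)·(1 + x + x³ + x⁶)·(1 + x² + x⁴ + x⁶ + x⁸)·(1 + x + x² + x³ + x⁴); the count is [x³].
(x + x²) has coefficients 0,1,1 for degrees 0…2.
(1 + x + x³ + x⁶) has coefficients 1,1,0,1 for degrees 0…3.
Multiplying by (1 + x² + x⁴ + x⁶ + x⁸) gives running coefficients 1,1,1,2 for degrees 0…3.
Finally multiplying by (1 + x + x² + x³ + x⁴), the product of all factors after the first has coefficients 1,2,3,5 for degrees 0…3.
[x³] = 1·3 + 1·2 = 5.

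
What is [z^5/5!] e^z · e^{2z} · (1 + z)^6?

The EGF product rule gives c_5 = Σ_{k_1+k_2+k_3=5} C(5; k_1,k_2,k_3) · ∏ g_i(k_i), where e^z gives (1)^k; e^{2z} gives (2)^k; (1+z)^6 gives the falling factorial (6)_k.
g_1(k) for k = 0…5: 1, 1, 1, 1, 1, 1.
g_2(k) for k = 0…5: 1, 2, 4, 8, 16, 32.
g_3(k) for k = 0…5: 1, 6, 30, 120, 360, 720.
First combine the last two factors: h(k) = Σ_j C(k,j)·g_2(j)·g_3(k−j) for k = 0…5: 1, 8, 58, 380, 2248, 12032.
c_5 = Σ_k C(5,k)·g_1(k)·h(5−k) = 1·1·12032 + 5·1·2248 + 10·1·380 + 10·1·58 + 5·1·8 + 1·1·1 = 12032 + 11240 + 3800 + 580 + 40 + 1 = 27693.

27693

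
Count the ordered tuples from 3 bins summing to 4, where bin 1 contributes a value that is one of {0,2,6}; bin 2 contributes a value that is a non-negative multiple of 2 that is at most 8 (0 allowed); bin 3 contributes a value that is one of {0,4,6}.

The generating function for the choices is (1 + t² + t⁶)·(1 + t² + t⁴ + t⁶ + t⁸)·(1 + t⁴ + t⁶); the count is [t⁴].
(1 + t² + t⁶) has coefficients 1,0,1,0,0 for degrees 0…4.
(1 + t² + t⁴ + t⁶ + t⁸) has coefficients 1,0,1,0,1 for degrees 0…4.
Finally multiplying by (1 + t⁴ + t⁶), the product of all factors after the first has coefficients 1,0,1,0,2 for degrees 0…4.
[t⁴] = 1·2 + 1·1 = 3.

3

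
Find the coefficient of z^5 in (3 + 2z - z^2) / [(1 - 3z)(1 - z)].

1294

The denominator gives the recurrence a_n = 4a_(n−1) − 3a_(n−2) for n ≥ 3; the numerator fixes a_0 = 3, a_1 = 14, a_2 = 46.
Iterating: 3, 14, 46, 142, 430, 1294, so a_5 = 1294.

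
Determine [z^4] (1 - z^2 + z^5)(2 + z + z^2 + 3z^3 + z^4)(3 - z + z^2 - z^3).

(1 - z^2 + z^5) has coefficients 1,0,-1,0,0 for degrees 0…4.
(2 + z + z^2 + 3z^3 + z^4) has coefficients 2,1,1,3,1 for degrees 0…4.
Finally multiplying by (3 - z + z^2 - z^3), the product of all factors after the first has coefficients 6,1,4,7,0 for degrees 0…4.
[z^4] = 1·0 − 1·4 = -4.

-4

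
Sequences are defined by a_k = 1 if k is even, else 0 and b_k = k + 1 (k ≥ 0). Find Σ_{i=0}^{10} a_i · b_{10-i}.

36

This is [x^10] in the product of the two ordinary generating functions.
Σ = 1·11 + 0·10 + 1·9 + 0·8 + 1·7 + 0·6 + 1·5 + 0·4 + 1·3 + 0·2 + 1·1 = 36.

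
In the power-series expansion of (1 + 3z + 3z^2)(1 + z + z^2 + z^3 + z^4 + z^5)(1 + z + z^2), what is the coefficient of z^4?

21

(1 + 3z + 3z^2) has coefficients 1,3,3 for degrees 0…2.
(1 + z + z^2 + z^3 + z^4 + z^5) has coefficients 1,1,1,1,1 for degrees 0…4.
Finally multiplying by (1 + z + z^2), the product of all factors after the first has coefficients 1,2,3,3,3 for degrees 0…4.
[z^4] = 1·3 + 3·3 + 3·3 = 21.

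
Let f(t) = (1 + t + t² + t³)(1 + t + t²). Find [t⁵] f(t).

(1 + t + t² + t³) has coefficients 1,1,1,1 for degrees 0…3.
(1 + t + t²) has coefficients 1,1,1,0,0,0 for degrees 0…5.
[t⁵] = 1·0 + 1·0 + 1·0 + 1·1 = 1.

1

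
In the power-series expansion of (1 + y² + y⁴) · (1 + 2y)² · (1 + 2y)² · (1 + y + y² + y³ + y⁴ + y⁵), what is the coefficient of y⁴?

(1 + y² + y⁴) has coefficients 1,0,1,0,1 for degrees 0…4.
(1 + 2y)² has coefficients 1,4,4,0,0 for degrees 0…4.
Multiplying by (1 + 2y)² gives running coefficients 1,8,24,32,16 for degrees 0…4.
Finally multiplying by (1 + y + y² + y³ + y⁴ + y⁵), the product of all factors after the first has coefficients 1,9,33,65,81 for degrees 0…4.
[y⁴] = 1·81 + 1·33 + 1·1 = 115.

115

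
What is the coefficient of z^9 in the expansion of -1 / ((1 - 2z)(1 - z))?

-1023

Partial fractions give a closed form: a_n = (-2)·2^n + (1)·1^n.
At n = 9: a_9 = -1023.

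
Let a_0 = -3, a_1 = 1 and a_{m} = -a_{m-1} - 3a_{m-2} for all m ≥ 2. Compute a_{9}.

The ordinary generating function has denominator 1 + x + 3x^2.
Iterating the recurrence: a_0,…,a_{9} = -3, 1, 8, -11, -13, 46, -7, -131, 152, 241.

241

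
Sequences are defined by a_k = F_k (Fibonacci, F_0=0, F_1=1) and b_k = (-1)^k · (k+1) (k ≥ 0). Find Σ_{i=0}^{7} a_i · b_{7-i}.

11

This is [x^7] in the product of the two ordinary generating functions.
Σ = 0·(-8) + 1·7 + 1·(-6) + 2·5 + 3·(-4) + 5·3 + 8·(-2) + 13·1 = 11.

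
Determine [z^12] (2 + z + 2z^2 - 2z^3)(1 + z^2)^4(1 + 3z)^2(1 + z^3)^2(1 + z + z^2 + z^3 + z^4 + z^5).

(2 + z + 2z^2 - 2z^3) has coefficients 2,1,2,-2 for degrees 0…3.
(1 + z^2)^4 has coefficients 1,0,4,0,6,0,4,0,1,0,0,0,0 for degrees 0…12.
Multiplying by (1 + 3z)^2 gives running coefficients 1,6,13,24,42,36,58,24,37,6,9,0,0 for degrees 0…12.
Multiplying by (1 + z^3)^2 gives running coefficients 1,6,13,26,54,62,107,114,122,146,99,110,70 for degrees 0…12.
Finally multiplying by (1 + z + z^2 + z^3 + z^4 + z^5), the product of all factors after the first has coefficients 1,7,20,46,100,162,268,376,485,605,650,698,661 for degrees 0…12.
[z^12] = 2·661 + 1·698 + 2·650 − 2·605 = 2110.

2110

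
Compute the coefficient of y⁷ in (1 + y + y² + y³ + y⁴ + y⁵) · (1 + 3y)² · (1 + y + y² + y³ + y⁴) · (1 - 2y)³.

2

(1 + y + y² + y³ + y⁴ + y⁵) has coefficients 1,1,1,1,1,1 for degrees 0…5.
(1 + 3y)² has coefficients 1,6,9,0,0,0,0,0 for degrees 0…7.
Multiplying by (1 + y + y² + y³ + y⁴) gives running coefficients 1,7,16,16,16,15,9,0 for degrees 0…7.
Finally multiplying by (1 - 2y)³, the product of all factors after the first has coefficients 1,1,-14,-4,56,-17,-17,-2 for degrees 0…7.
[y⁷] = 1·(-2) + 1·(-17) + 1·(-17) + 1·56 + 1·(-4) + 1·(-14) = 2.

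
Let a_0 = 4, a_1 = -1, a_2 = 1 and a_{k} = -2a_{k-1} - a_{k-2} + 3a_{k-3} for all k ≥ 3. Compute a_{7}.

The ordinary generating function has denominator 1 + 2t + t^2 - 3t^3.
Iterating the recurrence: a_0,…,a_{7} = 4, -1, 1, 11, -26, 44, -29, -64.

-64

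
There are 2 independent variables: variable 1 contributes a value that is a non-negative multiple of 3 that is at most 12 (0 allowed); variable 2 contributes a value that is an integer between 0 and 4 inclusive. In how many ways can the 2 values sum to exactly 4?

2

The generating function for the choices is (1 + x^3 + x^6 + x^9 + x^12)·(1 + x + x^2 + x^3 + x^4); the count is [x^4].
(1 + x^3 + x^6 + x^9 + x^12) has coefficients 1,0,0,1,0 for degrees 0…4.
(1 + x + x^2 + x^3 + x^4) has coefficients 1,1,1,1,1 for degrees 0…4.
[x^4] = 1·1 + 1·1 = 2.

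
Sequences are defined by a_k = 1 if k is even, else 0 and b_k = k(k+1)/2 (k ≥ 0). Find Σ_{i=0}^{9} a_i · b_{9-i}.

95

Write out a_i and b_{9-i} for i = 0,…,9 and sum the products.
Σ = 1·45 + 0·36 + 1·28 + 0·21 + 1·15 + 0·10 + 1·6 + 0·3 + 1·1 + 0·0 = 95.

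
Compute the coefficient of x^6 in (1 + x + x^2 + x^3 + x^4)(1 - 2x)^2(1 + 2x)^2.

8

(1 + x + x^2 + x^3 + x^4) has coefficients 1,1,1,1,1 for degrees 0…4.
(1 - 2x)^2 has coefficients 1,-4,4,0,0,0,0 for degrees 0…6.
Finally multiplying by (1 + 2x)^2, the product of all factors after the first has coefficients 1,0,-8,0,16,0,0 for degrees 0…6.
[x^6] = 1·0 + 1·0 + 1·16 + 1·0 + 1·(-8) = 8.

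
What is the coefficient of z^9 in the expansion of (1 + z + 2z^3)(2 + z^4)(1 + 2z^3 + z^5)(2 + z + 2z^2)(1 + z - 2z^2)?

4

(1 + z + 2z^3) has coefficients 1,1,0,2 for degrees 0…3.
(2 + z^4) has coefficients 2,0,0,0,1,0,0,0,0,0 for degrees 0…9.
Multiplying by (1 + 2z^3 + z^5) gives running coefficients 2,0,0,4,1,2,0,2,0,1 for degrees 0…9.
Multiplying by (2 + z + 2z^2) gives running coefficients 4,2,4,8,6,13,4,8,2,6 for degrees 0…9.
Finally multiplying by (1 + z - 2z^2), the product of all factors after the first has coefficients 4,6,-2,8,6,3,5,-14,2,-8 for degrees 0…9.
[z^9] = 1·(-8) + 1·2 + 2·5 = 4.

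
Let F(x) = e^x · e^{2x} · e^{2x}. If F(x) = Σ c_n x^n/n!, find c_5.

The EGF product rule gives c_5 = Σ_{k_1+k_2+k_3=5} C(5; k_1,k_2,k_3) · ∏ g_i(k_i), where e^x gives (1)^k; e^{2x} gives (2)^k; e^{2x} gives (2)^k.
g_1(k) for k = 0…5: 1, 1, 1, 1, 1, 1.
g_2(k) for k = 0…5: 1, 2, 4, 8, 16, 32.
g_3(k) for k = 0…5: 1, 2, 4, 8, 16, 32.
First combine the last two factors: h(k) = Σ_j C(k,j)·g_2(j)·g_3(k−j) for k = 0…5: 1, 4, 16, 64, 256, 1024.
c_5 = Σ_k C(5,k)·g_1(k)·h(5−k) = 1·1·1024 + 5·1·256 + 10·1·64 + 10·1·16 + 5·1·4 + 1·1·1 = 1024 + 1280 + 640 + 160 + 20 + 1 = 3125.

3125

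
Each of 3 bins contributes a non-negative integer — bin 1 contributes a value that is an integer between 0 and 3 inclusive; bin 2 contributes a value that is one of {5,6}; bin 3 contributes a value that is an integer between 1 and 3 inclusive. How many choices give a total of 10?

The generating function for the choices is (1 + y + y² + y³)·(y⁵ + y⁶)·(y + y² + y³); the count is [y¹⁰].
(1 + y + y² + y³) has coefficients 1,1,1,1 for degrees 0…3.
(y⁵ + y⁶) has coefficients 0,0,0,0,0,1,1,0,0,0,0 for degrees 0…10.
Finally multiplying by (y + y² + y³), the product of all factors after the first has coefficients 0,0,0,0,0,0,1,2,2,1,0 for degrees 0…10.
[y¹⁰] = 1·0 + 1·1 + 1·2 + 1·2 = 5.

5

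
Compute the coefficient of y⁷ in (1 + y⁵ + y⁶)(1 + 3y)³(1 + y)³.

(1 + y⁵ + y⁶) has coefficients 1,0,0,0,0,1,1 for degrees 0…6.
(1 + 3y)³ has coefficients 1,9,27,27,0,0,0,0 for degrees 0…7.
Finally multiplying by (1 + y)³, the product of all factors after the first has coefficients 1,12,57,136,171,108,27,0 for degrees 0…7.
[y⁷] = 1·0 + 1·57 + 1·12 = 69.

69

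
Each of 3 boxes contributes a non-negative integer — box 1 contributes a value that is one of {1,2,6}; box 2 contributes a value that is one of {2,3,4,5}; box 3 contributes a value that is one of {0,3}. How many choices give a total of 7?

3

The generating function for the choices is (y + y² + y⁶)·(y² + y³ + y⁴ + y⁵)·(1 + y³); the count is [y⁷].
(y + y² + y⁶) has coefficients 0,1,1,0,0,0,1 for degrees 0…6.
(y² + y³ + y⁴ + y⁵) has coefficients 0,0,1,1,1,1,0,0 for degrees 0…7.
Finally multiplying by (1 + y³), the product of all factors after the first has coefficients 0,0,1,1,1,2,1,1 for degrees 0…7.
[y⁷] = 1·1 + 1·2 + 1·0 = 3.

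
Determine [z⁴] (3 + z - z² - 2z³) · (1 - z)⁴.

1

(3 + z - z² - 2z³) has coefficients 3,1,-1,-2 for degrees 0…3.
(1 - z)⁴ has coefficients 1,-4,6,-4,1 for degrees 0…4.
[z⁴] = 3·1 + 1·(-4) − 1·6 − 2·(-4) = 1.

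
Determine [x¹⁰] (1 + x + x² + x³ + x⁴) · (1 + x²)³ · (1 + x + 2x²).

(1 + x + x² + x³ + x⁴) has coefficients 1,1,1,1,1 for degrees 0…4.
(1 + x²)³ has coefficients 1,0,3,0,3,0,1,0,0,0,0 for degrees 0…10.
Finally multiplying by (1 + x + 2x²), the product of all factors after the first has coefficients 1,1,5,3,9,3,7,1,2,0,0 for degrees 0…10.
[x¹⁰] = 1·0 + 1·0 + 1·2 + 1·1 + 1·7 = 10.

10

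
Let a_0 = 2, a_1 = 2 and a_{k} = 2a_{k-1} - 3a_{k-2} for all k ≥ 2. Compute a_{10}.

-482

The ordinary generating function has denominator 1 - 2y + 3y^2.
Iterating the recurrence: a_0,…,a_{10} = 2, 2, -2, -10, -14, 2, 46, 86, 34, -190, -482.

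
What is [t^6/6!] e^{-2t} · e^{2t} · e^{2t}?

The EGF product rule gives c_6 = Σ_{k_1+k_2+k_3=6} C(6; k_1,k_2,k_3) · ∏ g_i(k_i), where e^{-2t} gives (-2)^k; e^{2t} gives (2)^k; e^{2t} gives (2)^k.
g_1(k) for k = 0…6: 1, -2, 4, -8, 16, -32, 64.
g_2(k) for k = 0…6: 1, 2, 4, 8, 16, 32, 64.
g_3(k) for k = 0…6: 1, 2, 4, 8, 16, 32, 64.
First combine the last two factors: h(k) = Σ_j C(k,j)·g_2(j)·g_3(k−j) for k = 0…6: 1, 4, 16, 64, 256, 1024, 4096.
c_6 = Σ_k C(6,k)·g_1(k)·h(6−k) = 1·1·4096 + 6·(-2)·1024 + 15·4·256 + 20·(-8)·64 + 15·16·16 + 6·(-32)·4 + 1·64·1 = 4096 − 12288 + 15360 − 10240 + 3840 − 768 + 64 = 64.

64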